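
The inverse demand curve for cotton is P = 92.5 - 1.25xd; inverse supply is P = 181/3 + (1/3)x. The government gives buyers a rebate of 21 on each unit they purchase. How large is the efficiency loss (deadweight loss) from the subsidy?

Pre-subsidy: 92.5 - 1.25x = 181/3 + (1/3)x gives x* = 386/19 and P* = 1275/19.
With the rebate, buyers effectively pay Pb = Ps − 21, where Ps is the price sellers receive.
On the curves, Pb = 92.5 - 1.25x and Ps = 181/3 + (1/3)x; the wedge Ps − Pb = 21 gives 181/3 + (1/3)x − (92.5 - 1.25x) = 21, so x' = 638/19.
Then Pb = 92.5 − 1.25·(638/19) = 960/19 and Ps = 181/3 + (1/3)·(638/19) = 1359/19.
The subsidy expands output by 638/19 − 386/19 = 252/19 past the efficient level; on those units the gap between marginal cost and willingness to pay runs from 0 up to 21.
DWL = ½ × 21 × 252/19 = 2646/19.

Deadweight loss = 2646/19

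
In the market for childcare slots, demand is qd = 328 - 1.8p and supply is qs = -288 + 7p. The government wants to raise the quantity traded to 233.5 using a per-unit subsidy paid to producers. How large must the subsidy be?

At q = 233.5, invert demand for the buyer price: pb = (328 − 233.5)/1.8 = 52.5; invert supply for the seller price: ps = (233.5 − (-288))/7 = 74.5.
The subsidy must fill the gap: s = ps − pb = 74.5 − 52.5 = 22.

Required subsidy s = 22 per unit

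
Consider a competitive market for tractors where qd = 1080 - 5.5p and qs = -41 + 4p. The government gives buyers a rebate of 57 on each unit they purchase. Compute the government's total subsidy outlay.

Pre-subsidy: 1080 - 5.5p = -41 + 4p gives p* = 118, q* = 431.
With the rebate, buyers effectively pay pb = ps − 57, where ps is the price sellers receive.
Demand in terms of ps becomes qd = 1080 − 5.5(ps − 57) = 1393.5 - 5.5ps. Setting this equal to supply: 1393.5 - 5.5ps = -41 + 4ps, so ps = 151.
Buyers pay pb = 151 − 57 = 94; q' = -41 + 4·151 = 563.
Government outlay = subsidy × quantity = 57 × 563 = 32091.

Government cost = 32091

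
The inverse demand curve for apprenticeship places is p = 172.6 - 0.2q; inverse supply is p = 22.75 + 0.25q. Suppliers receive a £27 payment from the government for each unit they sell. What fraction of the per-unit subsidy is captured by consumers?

Pre-subsidy: 172.6 - 0.2q = 22.75 + 0.25q gives q* = 333 and p* = 106.
With the subsidy, sellers receive ps = pb + 27 for each unit, where pb is the price buyers pay.
On the curves, pb = 172.6 - 0.2q and ps = 22.75 + 0.25q; the wedge ps − pb = 27 gives 22.75 + 0.25q − (172.6 - 0.2q) = 27, so q' = 393.
Then pb = 172.6 − 0.2·393 = 94 and ps = 22.75 + 0.25·393 = 121.
Buyers' price falls by p* − pb = 106 − 94 = 12; sellers' price rises by ps − p* = 121 − 106 = 15.
So consumers capture 12/27 = 4/9 of each unit of subsidy.

Consumer share = 4/9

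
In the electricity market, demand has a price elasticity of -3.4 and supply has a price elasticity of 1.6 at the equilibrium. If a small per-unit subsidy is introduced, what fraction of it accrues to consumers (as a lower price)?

For a small subsidy around the equilibrium, the benefit split depends on the relative slopes, which at a point are proportional to the elasticities.
Buyer share = εs/(εs + |εd|) = 1.6/(1.6 + 3.4) = 0.32; seller share = |εd|/(εs + |εd|) = 0.68.

Consumer share = 0.32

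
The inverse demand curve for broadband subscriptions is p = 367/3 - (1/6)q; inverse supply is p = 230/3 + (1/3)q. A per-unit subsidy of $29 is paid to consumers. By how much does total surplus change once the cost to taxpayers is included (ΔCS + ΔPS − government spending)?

Net change in total surplus = -$841

Pre-subsidy: 367/3 - (1/6)q = 230/3 + (1/3)q gives q* = 274/3 and p* = 964/9.
With the rebate, buyers effectively pay pb = ps − 29, where ps is the price sellers receive.
On the curves, pb = 367/3 - (1/6)q and ps = 230/3 + (1/3)q; the wedge ps − pb = 29 gives 230/3 + (1/3)q − (367/3 - (1/6)q) = 29, so q' = 448/3.
Then pb = 367/3 − (1/6)·(448/3) = 877/9 and ps = 230/3 + (1/3)·(448/3) = 1138/9.
ΔCS = ½(274/3 + 448/3)(964/9 − 877/9) = 10469/9; ΔPS = ½(274/3 + 448/3)(1138/9 − 964/9) = 20938/9.
Government spending = 29 × 448/3 = 12992/3.
Net change = 10469/9 + 20938/9 − 12992/3 = -841. The loss equals the DWL triangle ½·29·58.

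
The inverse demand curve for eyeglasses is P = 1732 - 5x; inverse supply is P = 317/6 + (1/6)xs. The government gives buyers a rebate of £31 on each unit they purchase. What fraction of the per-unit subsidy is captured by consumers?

Pre-subsidy: 1732 - 5x = 317/6 + (1/6)x gives x* = 325 and P* = 107.
With the rebate, buyers effectively pay Pb = Ps − 31, where Ps is the price sellers receive.
On the curves, Pb = 1732 - 5x and Ps = 317/6 + (1/6)x; the wedge Ps − Pb = 31 gives 317/6 + (1/6)x − (1732 - 5x) = 31, so x' = 331.
Then Pb = 1732 − 5·331 = 77 and Ps = 317/6 + (1/6)·331 = 108.
Buyers' price falls by P* − Pb = 107 − 77 = 30; sellers' price rises by Ps − P* = 108 − 107 = 1.
So consumers capture 30/31 = 30/31 of each unit of subsidy.

Consumer share = 30/31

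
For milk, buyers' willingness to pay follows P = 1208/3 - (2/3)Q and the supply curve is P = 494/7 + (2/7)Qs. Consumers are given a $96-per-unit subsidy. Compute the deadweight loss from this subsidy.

Deadweight loss = $4838.4

Pre-subsidy: 1208/3 - (2/3)Q = 494/7 + (2/7)Q gives Q* = 348.7 and P* = 170.2.
With the rebate, buyers effectively pay Pb = Ps − 96, where Ps is the price sellers receive.
On the curves, Pb = 1208/3 - (2/3)Q and Ps = 494/7 + (2/7)Q; the wedge Ps − Pb = 96 gives 494/7 + (2/7)Q − (1208/3 - (2/3)Q) = 96, so Q' = 449.5.
Then Pb = 1208/3 − (2/3)·449.5 = 103 and Ps = 494/7 + (2/7)·449.5 = 199.
The subsidy expands output by 449.5 − 348.7 = 100.8 past the efficient level; on those units the gap between marginal cost and willingness to pay runs from 0 up to 96.
DWL = ½ × 96 × 100.8 = 4838.4.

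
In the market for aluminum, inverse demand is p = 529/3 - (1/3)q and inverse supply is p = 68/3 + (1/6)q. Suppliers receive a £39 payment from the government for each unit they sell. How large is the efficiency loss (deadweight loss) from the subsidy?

Pre-subsidy: 529/3 - (1/3)q = 68/3 + (1/6)q gives q* = 922/3 and p* = 665/9.
With the subsidy, sellers receive ps = pb + 39 for each unit, where pb is the price buyers pay.
On the curves, pb = 529/3 - (1/3)q and ps = 68/3 + (1/6)q; the wedge ps − pb = 39 gives 68/3 + (1/6)q − (529/3 - (1/3)q) = 39, so q' = 1156/3.
Then pb = 529/3 − (1/3)·(1156/3) = 431/9 and ps = 68/3 + (1/6)·(1156/3) = 782/9.
The subsidy expands output by 1156/3 − 922/3 = 78 past the efficient level; on those units the gap between marginal cost and willingness to pay runs from 0 up to 39.
DWL = ½ × 39 × 78 = 1521.

Deadweight loss = £1521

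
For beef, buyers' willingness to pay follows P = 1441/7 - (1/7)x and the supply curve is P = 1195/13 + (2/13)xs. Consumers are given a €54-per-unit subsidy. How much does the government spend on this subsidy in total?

Government cost = €30564

Pre-subsidy: 1441/7 - (1/7)x = 1195/13 + (2/13)x gives x* = 384 and P* = 151.
With the rebate, buyers effectively pay Pb = Ps − 54, where Ps is the price sellers receive.
On the curves, Pb = 1441/7 - (1/7)x and Ps = 1195/13 + (2/13)x; the wedge Ps − Pb = 54 gives 1195/13 + (2/13)x − (1441/7 - (1/7)x) = 54, so x' = 566.
Then Pb = 1441/7 − (1/7)·566 = 125 and Ps = 1195/13 + (2/13)·566 = 179.
Government outlay = subsidy × quantity = 54 × 566 = 30564.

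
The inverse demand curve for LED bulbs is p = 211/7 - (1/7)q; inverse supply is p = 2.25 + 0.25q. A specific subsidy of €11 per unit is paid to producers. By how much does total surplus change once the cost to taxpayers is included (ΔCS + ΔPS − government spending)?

Net change in total surplus = -€154

Pre-subsidy: 211/7 - (1/7)q = 2.25 + 0.25q gives q* = 71 and p* = 20.
With the subsidy, sellers receive ps = pb + 11 for each unit, where pb is the price buyers pay.
On the curves, pb = 211/7 - (1/7)q and ps = 2.25 + 0.25q; the wedge ps − pb = 11 gives 2.25 + 0.25q − (211/7 - (1/7)q) = 11, so q' = 99.
Then pb = 211/7 − (1/7)·99 = 16 and ps = 2.25 + 0.25·99 = 27.
ΔCS = ½(71 + 99)(20 − 16) = 340; ΔPS = ½(71 + 99)(27 − 20) = 595.
Government spending = 11 × 99 = 1089.
Net change = 340 + 595 − 1089 = -154. The loss equals the DWL triangle ½·11·28.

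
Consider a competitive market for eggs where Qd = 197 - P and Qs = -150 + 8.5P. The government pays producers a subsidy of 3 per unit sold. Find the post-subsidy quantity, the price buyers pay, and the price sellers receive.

Q' = 3100/19; buyers pay 643/19; sellers receive 700/19

Pre-subsidy: 197 - P = -150 + 8.5P gives P* = 694/19, Q* = 3049/19.
With the subsidy, sellers receive Ps = Pb + 3 for each unit, where Pb is the price buyers pay.
Supply in terms of Pb becomes Qs = -150 + 8.5(Pb + 3) = -124.5 + 8.5Pb. Setting this equal to demand: 197 - Pb = -124.5 + 8.5Pb, so Pb = 643/19.
Sellers receive Ps = 643/19 + 3 = 700/19; Q' = 197 − 1·(643/19) = 3100/19.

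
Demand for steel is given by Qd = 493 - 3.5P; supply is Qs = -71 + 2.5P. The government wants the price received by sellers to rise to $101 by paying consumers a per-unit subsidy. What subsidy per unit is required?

At a seller price of 101, quantity supplied is -71 + 2.5·101 = 181.5.
Buyers absorb 181.5 only when they pay Pb with 493 − 3.5·Pb = 181.5, i.e. Pb = 89.
s = Ps − Pb = 101 − 89 = 12.

Required subsidy s = $12 per unit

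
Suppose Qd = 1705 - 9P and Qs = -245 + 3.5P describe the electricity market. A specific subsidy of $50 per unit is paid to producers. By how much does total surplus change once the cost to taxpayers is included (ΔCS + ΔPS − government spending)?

Pre-subsidy: 1705 - 9P = -245 + 3.5P gives P* = 156, Q* = 301.
With the subsidy, sellers receive Ps = Pb + 50 for each unit, where Pb is the price buyers pay.
Supply in terms of Pb becomes Qs = -245 + 3.5(Pb + 50) = -70 + 3.5Pb. Setting this equal to demand: 1705 - 9Pb = -70 + 3.5Pb, so Pb = 142.
Sellers receive Ps = 142 + 50 = 192; Q' = 1705 − 9·142 = 427.
ΔCS = ½(301 + 427)(156 − 142) = 5096; ΔPS = ½(301 + 427)(192 − 156) = 13104.
Government spending = 50 × 427 = 21350.
Net change = 5096 + 13104 − 21350 = -3150. The loss equals the DWL triangle ½·50·126.

Net change in total surplus = -$3150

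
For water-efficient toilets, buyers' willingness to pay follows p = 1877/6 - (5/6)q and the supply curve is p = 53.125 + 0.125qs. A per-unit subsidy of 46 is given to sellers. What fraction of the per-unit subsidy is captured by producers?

Pre-subsidy: 1877/6 - (5/6)q = 53.125 + 0.125q gives q* = 271 and p* = 87.
With the subsidy, sellers receive ps = pb + 46 for each unit, where pb is the price buyers pay.
On the curves, pb = 1877/6 - (5/6)q and ps = 53.125 + 0.125q; the wedge ps − pb = 46 gives 53.125 + 0.125q − (1877/6 - (5/6)q) = 46, so q' = 319.
Then pb = 1877/6 − (5/6)·319 = 47 and ps = 53.125 + 0.125·319 = 93.
Buyers' price falls by p* − pb = 87 − 47 = 40; sellers' price rises by ps − p* = 93 − 87 = 6.
So producers capture 6/46 = 3/23 of each unit of subsidy.

Producer share = 3/23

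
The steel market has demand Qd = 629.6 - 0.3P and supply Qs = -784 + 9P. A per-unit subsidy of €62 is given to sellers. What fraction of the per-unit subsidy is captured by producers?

Pre-subsidy: 629.6 - 0.3P = -784 + 9P gives P* = 152, Q* = 584.
With the subsidy, sellers receive Ps = Pb + 62 for each unit, where Pb is the price buyers pay.
Supply in terms of Pb becomes Qs = -784 + 9(Pb + 62) = -226 + 9Pb. Setting this equal to demand: 629.6 - 0.3Pb = -226 + 9Pb, so Pb = 92.
Sellers receive Ps = 92 + 62 = 154; Q' = 629.6 − 0.3·92 = 602.
Buyers' price falls by P* − Pb = 152 − 92 = 60; sellers' price rises by Ps − P* = 154 − 152 = 2.
So producers capture 2/62 = 1/31 of each unit of subsidy.

Producer share = 1/31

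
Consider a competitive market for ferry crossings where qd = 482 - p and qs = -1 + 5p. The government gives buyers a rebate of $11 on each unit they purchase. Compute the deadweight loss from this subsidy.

Deadweight loss = 605/12

Pre-subsidy: 482 - p = -1 + 5p gives p* = 80.5, q* = 401.5.
With the rebate, buyers effectively pay pb = ps − 11, where ps is the price sellers receive.
Demand in terms of ps becomes qd = 482 − 1(ps − 11) = 493 - ps. Setting this equal to supply: 493 - ps = -1 + 5ps, so ps = 247/3.
Buyers pay pb = 247/3 − 11 = 214/3; q' = -1 + 5·(247/3) = 1232/3.
The subsidy expands output by 1232/3 − 401.5 = 55/6 past the efficient level; on those units the gap between marginal cost and willingness to pay runs from 0 up to 11.
DWL = ½ × 11 × 55/6 = 605/12.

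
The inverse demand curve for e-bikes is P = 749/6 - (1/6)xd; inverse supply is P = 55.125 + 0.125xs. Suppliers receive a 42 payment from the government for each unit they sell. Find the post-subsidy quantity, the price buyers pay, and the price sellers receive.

Pre-subsidy: 749/6 - (1/6)x = 55.125 + 0.125x gives x* = 239 and P* = 85.
With the subsidy, sellers receive Ps = Pb + 42 for each unit, where Pb is the price buyers pay.
On the curves, Pb = 749/6 - (1/6)x and Ps = 55.125 + 0.125x; the wedge Ps − Pb = 42 gives 55.125 + 0.125x − (749/6 - (1/6)x) = 42, so x' = 383.
Then Pb = 749/6 − (1/6)·383 = 61 and Ps = 55.125 + 0.125·383 = 103.

x' = 383; buyers pay 61; sellers receive 103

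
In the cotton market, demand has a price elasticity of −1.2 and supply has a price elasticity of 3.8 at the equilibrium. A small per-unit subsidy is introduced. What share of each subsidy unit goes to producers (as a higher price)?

Producer share = 0.24

For a small subsidy around the equilibrium, the benefit split depends on the relative slopes, which at a point are proportional to the elasticities.
Buyer share = εs/(εs + |εd|) = 3.8/(3.8 + 1.2) = 0.76; seller share = |εd|/(εs + |εd|) = 0.24.
So producers capture 0.24 of the subsidy.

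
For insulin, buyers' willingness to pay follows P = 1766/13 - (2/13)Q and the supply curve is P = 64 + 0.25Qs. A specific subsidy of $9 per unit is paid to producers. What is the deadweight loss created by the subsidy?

Deadweight loss = 702/7

Pre-subsidy: 1766/13 - (2/13)Q = 64 + 0.25Q gives Q* = 3736/21 and P* = 2278/21.
With the subsidy, sellers receive Ps = Pb + 9 for each unit, where Pb is the price buyers pay.
On the curves, Pb = 1766/13 - (2/13)Q and Ps = 64 + 0.25Q; the wedge Ps − Pb = 9 gives 64 + 0.25Q − (1766/13 - (2/13)Q) = 9, so Q' = 4204/21.
Then Pb = 1766/13 − (2/13)·(4204/21) = 2206/21 and Ps = 64 + 0.25·(4204/21) = 2395/21.
The subsidy expands output by 4204/21 − 3736/21 = 156/7 past the efficient level; on those units the gap between marginal cost and willingness to pay runs from 0 up to 9.
DWL = ½ × 9 × 156/7 = 702/7.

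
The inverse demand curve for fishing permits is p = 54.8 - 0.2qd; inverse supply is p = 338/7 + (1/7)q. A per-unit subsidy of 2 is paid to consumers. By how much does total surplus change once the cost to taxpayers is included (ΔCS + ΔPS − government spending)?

Pre-subsidy: 54.8 - 0.2q = 338/7 + (1/7)q gives q* = 19 and p* = 51.
With the rebate, buyers effectively pay pb = ps − 2, where ps is the price sellers receive.
On the curves, pb = 54.8 - 0.2q and ps = 338/7 + (1/7)q; the wedge ps − pb = 2 gives 338/7 + (1/7)q − (54.8 - 0.2q) = 2, so q' = 149/6.
Then pb = 54.8 − 0.2·(149/6) = 299/6 and ps = 338/7 + (1/7)·(149/6) = 311/6.
ΔCS = ½(19 + 149/6)(51 − 299/6) = 1841/72; ΔPS = ½(19 + 149/6)(311/6 − 51) = 1315/72.
Government spending = 2 × 149/6 = 149/3.
Net change = 1841/72 + 1315/72 − 149/3 = -35/6. The loss equals the DWL triangle ½·2·35/6.

Net change in total surplus = -35/6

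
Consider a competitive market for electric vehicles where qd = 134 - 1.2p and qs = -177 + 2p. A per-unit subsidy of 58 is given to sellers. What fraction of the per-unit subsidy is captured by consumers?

Consumer share = 0.625

Pre-subsidy: 134 - 1.2p = -177 + 2p gives p* = 97.1875, q* = 17.375.
With the subsidy, sellers receive ps = pb + 58 for each unit, where pb is the price buyers pay.
Supply in terms of pb becomes qs = -177 + 2(pb + 58) = -61 + 2pb. Setting this equal to demand: 134 - 1.2pb = -61 + 2pb, so pb = 60.9375.
Sellers receive ps = 60.9375 + 58 = 118.9375; q' = 134 − 1.2·60.9375 = 60.875.
Buyers' price falls by p* − pb = 97.1875 − 60.9375 = 36.25; sellers' price rises by ps − p* = 118.9375 − 97.1875 = 21.75.
So consumers capture 36.25/58 = 0.625 of each unit of subsidy.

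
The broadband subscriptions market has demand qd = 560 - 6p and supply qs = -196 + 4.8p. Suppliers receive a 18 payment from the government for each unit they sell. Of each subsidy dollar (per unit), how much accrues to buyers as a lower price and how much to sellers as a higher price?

Buyers gain 8 per unit; sellers gain 10 per unit

Pre-subsidy: 560 - 6p = -196 + 4.8p gives p* = 70, q* = 140.
With the subsidy, sellers receive ps = pb + 18 for each unit, where pb is the price buyers pay.
Supply in terms of pb becomes qs = -196 + 4.8(pb + 18) = -109.6 + 4.8pb. Setting this equal to demand: 560 - 6pb = -109.6 + 4.8pb, so pb = 62.
Sellers receive ps = 62 + 18 = 80; q' = 560 − 6·62 = 188.
Buyers' price falls by p* − pb = 70 − 62 = 8; sellers' price rises by ps − p* = 80 − 70 = 10.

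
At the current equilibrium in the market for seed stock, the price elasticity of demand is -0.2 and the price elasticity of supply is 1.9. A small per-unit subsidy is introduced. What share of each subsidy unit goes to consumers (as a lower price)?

For a small subsidy around the equilibrium, the benefit split depends on the relative slopes, which at a point are proportional to the elasticities.
Buyer share = εs/(εs + |εd|) = 1.9/(1.9 + 0.2) = 19/21; seller share = |εd|/(εs + |εd|) = 2/21.

Consumer share = 19/21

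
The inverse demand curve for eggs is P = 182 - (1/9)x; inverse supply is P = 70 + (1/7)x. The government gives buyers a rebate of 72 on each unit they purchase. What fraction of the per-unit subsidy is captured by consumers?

Consumer share = 0.4375

Pre-subsidy: 182 - (1/9)x = 70 + (1/7)x gives x* = 441 and P* = 133.
With the rebate, buyers effectively pay Pb = Ps − 72, where Ps is the price sellers receive.
On the curves, Pb = 182 - (1/9)x and Ps = 70 + (1/7)x; the wedge Ps − Pb = 72 gives 70 + (1/7)x − (182 - (1/9)x) = 72, so x' = 724.5.
Then Pb = 182 − (1/9)·724.5 = 101.5 and Ps = 70 + (1/7)·724.5 = 173.5.
Buyers' price falls by P* − Pb = 133 − 101.5 = 31.5; sellers' price rises by Ps − P* = 173.5 − 133 = 40.5.
So consumers capture 31.5/72 = 0.4375 of each unit of subsidy.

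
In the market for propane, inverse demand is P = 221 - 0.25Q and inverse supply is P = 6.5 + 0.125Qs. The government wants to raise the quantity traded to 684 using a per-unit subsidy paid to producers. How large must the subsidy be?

At Q = 684, from the demand curve buyers pay Pb = 221 − 0.25·684 = 50; from the supply curve sellers need Ps = 6.5 + 0.125·684 = 92.
The subsidy must fill the gap: s = Ps − Pb = 92 − 50 = 42.

Required subsidy s = 42 per unit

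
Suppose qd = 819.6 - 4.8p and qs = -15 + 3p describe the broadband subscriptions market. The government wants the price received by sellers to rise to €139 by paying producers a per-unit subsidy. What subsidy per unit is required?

At a seller price of 139, quantity supplied is -15 + 3·139 = 402.
Buyers absorb 402 only when they pay pb with 819.6 − 4.8·pb = 402, i.e. pb = 87.
s = ps − pb = 139 − 87 = 52.

Required subsidy s = €52 per unit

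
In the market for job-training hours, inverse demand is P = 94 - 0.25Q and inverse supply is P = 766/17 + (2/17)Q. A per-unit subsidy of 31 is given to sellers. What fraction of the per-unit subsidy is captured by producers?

Producer share = 0.32

Pre-subsidy: 94 - 0.25Q = 766/17 + (2/17)Q gives Q* = 133.12 and P* = 60.72.
With the subsidy, sellers receive Ps = Pb + 31 for each unit, where Pb is the price buyers pay.
On the curves, Pb = 94 - 0.25Q and Ps = 766/17 + (2/17)Q; the wedge Ps − Pb = 31 gives 766/17 + (2/17)Q − (94 - 0.25Q) = 31, so Q' = 217.44.
Then Pb = 94 − 0.25·217.44 = 39.64 and Ps = 766/17 + (2/17)·217.44 = 70.64.
Buyers' price falls by P* − Pb = 60.72 − 39.64 = 21.08; sellers' price rises by Ps − P* = 70.64 − 60.72 = 9.92.
So producers capture 9.92/31 = 0.32 of each unit of subsidy.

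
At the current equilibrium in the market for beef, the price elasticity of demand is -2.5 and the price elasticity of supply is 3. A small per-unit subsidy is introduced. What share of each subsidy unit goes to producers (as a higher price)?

Producer share = 5/11

For a small subsidy around the equilibrium, the benefit split depends on the relative slopes, which at a point are proportional to the elasticities.
Buyer share = εs/(εs + |εd|) = 3/(3 + 2.5) = 6/11; seller share = |εd|/(εs + |εd|) = 5/11.
So producers capture 5/11 of the subsidy.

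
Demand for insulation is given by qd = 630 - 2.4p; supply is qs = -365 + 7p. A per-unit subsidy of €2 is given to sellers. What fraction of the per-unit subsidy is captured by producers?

Producer share = 12/47

Pre-subsidy: 630 - 2.4p = -365 + 7p gives p* = 4975/47, q* = 17670/47.
With the subsidy, sellers receive ps = pb + 2 for each unit, where pb is the price buyers pay.
Supply in terms of pb becomes qs = -365 + 7(pb + 2) = -351 + 7pb. Setting this equal to demand: 630 - 2.4pb = -351 + 7pb, so pb = 4905/47.
Sellers receive ps = 4905/47 + 2 = 4999/47; q' = 630 − 2.4·(4905/47) = 17838/47.
Buyers' price falls by p* − pb = 4975/47 − 4905/47 = 70/47; sellers' price rises by ps − p* = 4999/47 − 4975/47 = 24/47.
So producers capture (24/47)/2 = 12/47 of each unit of subsidy.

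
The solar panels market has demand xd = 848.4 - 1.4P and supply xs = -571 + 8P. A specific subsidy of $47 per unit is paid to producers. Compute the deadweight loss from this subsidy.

Deadweight loss = $1316

Pre-subsidy: 848.4 - 1.4P = -571 + 8P gives P* = 151, x* = 637.
With the subsidy, sellers receive Ps = Pb + 47 for each unit, where Pb is the price buyers pay.
Supply in terms of Pb becomes xs = -571 + 8(Pb + 47) = -195 + 8Pb. Setting this equal to demand: 848.4 - 1.4Pb = -195 + 8Pb, so Pb = 111.
Sellers receive Ps = 111 + 47 = 158; x' = 848.4 − 1.4·111 = 693.
The subsidy expands output by 693 − 637 = 56 past the efficient level; on those units the gap between marginal cost and willingness to pay runs from 0 up to 47.
DWL = ½ × 47 × 56 = 1316.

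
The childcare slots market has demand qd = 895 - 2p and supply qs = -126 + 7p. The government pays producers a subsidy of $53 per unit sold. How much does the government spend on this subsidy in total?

Government cost = 358015/9

Pre-subsidy: 895 - 2p = -126 + 7p gives p* = 1021/9, q* = 6013/9.
With the subsidy, sellers receive ps = pb + 53 for each unit, where pb is the price buyers pay.
Supply in terms of pb becomes qs = -126 + 7(pb + 53) = 245 + 7pb. Setting this equal to demand: 895 - 2pb = 245 + 7pb, so pb = 650/9.
Sellers receive ps = 650/9 + 53 = 1127/9; q' = 895 − 2·(650/9) = 6755/9.
Government outlay = subsidy × quantity = 53 × 6755/9 = 358015/9.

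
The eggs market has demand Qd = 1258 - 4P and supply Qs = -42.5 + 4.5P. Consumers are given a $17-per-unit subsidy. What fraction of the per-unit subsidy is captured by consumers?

Consumer share = 9/17

Pre-subsidy: 1258 - 4P = -42.5 + 4.5P gives P* = 153, Q* = 646.
With the rebate, buyers effectively pay Pb = Ps − 17, where Ps is the price sellers receive.
Demand in terms of Ps becomes Qd = 1258 − 4(Ps − 17) = 1326 - 4Ps. Setting this equal to supply: 1326 - 4Ps = -42.5 + 4.5Ps, so Ps = 161.
Buyers pay Pb = 161 − 17 = 144; Q' = -42.5 + 4.5·161 = 682.
Buyers' price falls by P* − Pb = 153 − 144 = 9; sellers' price rises by Ps − P* = 161 − 153 = 8.
So consumers capture 9/17 = 9/17 of each unit of subsidy.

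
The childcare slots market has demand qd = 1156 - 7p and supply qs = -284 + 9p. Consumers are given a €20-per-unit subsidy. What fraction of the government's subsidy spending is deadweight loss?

DWL / government spending = 315/4838

Pre-subsidy: 1156 - 7p = -284 + 9p gives p* = 90, q* = 526.
With the rebate, buyers effectively pay pb = ps − 20, where ps is the price sellers receive.
Demand in terms of ps becomes qd = 1156 − 7(ps − 20) = 1296 - 7ps. Setting this equal to supply: 1296 - 7ps = -284 + 9ps, so ps = 98.75.
Buyers pay pb = 98.75 − 20 = 78.75; q' = -284 + 9·98.75 = 604.75.
ΔCS = ½(526 + 604.75)(90 − 78.75) = 6360.46875; ΔPS = ½(526 + 604.75)(98.75 − 90) = 4947.03125.
Government spending = 20 × 604.75 = 12095.
DWL = ½ × 20 × (604.75 − 526) = 787.5; fraction = 787.5 / 12095 = 315/4838.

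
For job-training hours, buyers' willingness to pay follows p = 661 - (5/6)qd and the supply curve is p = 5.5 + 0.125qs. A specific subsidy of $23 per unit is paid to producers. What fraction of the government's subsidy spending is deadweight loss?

DWL / government spending = 1/59

Pre-subsidy: 661 - (5/6)q = 5.5 + 0.125q gives q* = 684 and p* = 91.
With the subsidy, sellers receive ps = pb + 23 for each unit, where pb is the price buyers pay.
On the curves, pb = 661 - (5/6)q and ps = 5.5 + 0.125q; the wedge ps − pb = 23 gives 5.5 + 0.125q − (661 - (5/6)q) = 23, so q' = 708.
Then pb = 661 − (5/6)·708 = 71 and ps = 5.5 + 0.125·708 = 94.
ΔCS = ½(684 + 708)(91 − 71) = 13920; ΔPS = ½(684 + 708)(94 − 91) = 2088.
Government spending = 23 × 708 = 16284.
DWL = ½ × 23 × (708 − 684) = 276; fraction = 276 / 16284 = 1/59.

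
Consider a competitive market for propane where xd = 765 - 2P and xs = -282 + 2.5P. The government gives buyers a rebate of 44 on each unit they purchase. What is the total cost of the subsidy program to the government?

Government cost = 138028/9

Pre-subsidy: 765 - 2P = -282 + 2.5P gives P* = 698/3, x* = 899/3.
With the rebate, buyers effectively pay Pb = Ps − 44, where Ps is the price sellers receive.
Demand in terms of Ps becomes xd = 765 − 2(Ps − 44) = 853 - 2Ps. Setting this equal to supply: 853 - 2Ps = -282 + 2.5Ps, so Ps = 2270/9.
Buyers pay Pb = 2270/9 − 44 = 1874/9; x' = -282 + 2.5·(2270/9) = 3137/9.
Government outlay = subsidy × quantity = 44 × 3137/9 = 138028/9.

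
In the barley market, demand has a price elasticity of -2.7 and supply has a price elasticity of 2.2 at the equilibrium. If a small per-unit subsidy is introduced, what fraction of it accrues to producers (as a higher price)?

For a small subsidy around the equilibrium, the benefit split depends on the relative slopes, which at a point are proportional to the elasticities.
Buyer share = εs/(εs + |εd|) = 2.2/(2.2 + 2.7) = 22/49; seller share = |εd|/(εs + |εd|) = 27/49.
So producers capture 27/49 of the subsidy.

Producer share = 27/49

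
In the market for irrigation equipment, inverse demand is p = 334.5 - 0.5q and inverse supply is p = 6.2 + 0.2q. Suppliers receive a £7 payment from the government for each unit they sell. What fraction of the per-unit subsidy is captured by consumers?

Consumer share = 5/7

Pre-subsidy: 334.5 - 0.5q = 6.2 + 0.2q gives q* = 469 and p* = 100.
With the subsidy, sellers receive ps = pb + 7 for each unit, where pb is the price buyers pay.
On the curves, pb = 334.5 - 0.5q and ps = 6.2 + 0.2q; the wedge ps − pb = 7 gives 6.2 + 0.2q − (334.5 - 0.5q) = 7, so q' = 479.
Then pb = 334.5 − 0.5·479 = 95 and ps = 6.2 + 0.2·479 = 102.
Buyers' price falls by p* − pb = 100 − 95 = 5; sellers' price rises by ps − p* = 102 − 100 = 2.
So consumers capture 5/7 = 5/7 of each unit of subsidy.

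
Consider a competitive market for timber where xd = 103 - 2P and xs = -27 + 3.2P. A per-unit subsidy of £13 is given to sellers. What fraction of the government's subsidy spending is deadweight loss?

Pre-subsidy: 103 - 2P = -27 + 3.2P gives P* = 25, x* = 53.
With the subsidy, sellers receive Ps = Pb + 13 for each unit, where Pb is the price buyers pay.
Supply in terms of Pb becomes xs = -27 + 3.2(Pb + 13) = 14.6 + 3.2Pb. Setting this equal to demand: 103 - 2Pb = 14.6 + 3.2Pb, so Pb = 17.
Sellers receive Ps = 17 + 13 = 30; x' = 103 − 2·17 = 69.
ΔCS = ½(53 + 69)(25 − 17) = 488; ΔPS = ½(53 + 69)(30 − 25) = 305.
Government spending = 13 × 69 = 897.
DWL = ½ × 13 × (69 − 53) = 104; fraction = 104 / 897 = 8/69.

DWL / government spending = 8/69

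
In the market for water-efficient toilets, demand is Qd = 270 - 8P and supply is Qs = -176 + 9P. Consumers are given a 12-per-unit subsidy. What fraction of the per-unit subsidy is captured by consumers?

Consumer share = 9/17

Pre-subsidy: 270 - 8P = -176 + 9P gives P* = 446/17, Q* = 1022/17.
With the rebate, buyers effectively pay Pb = Ps − 12, where Ps is the price sellers receive.
Demand in terms of Ps becomes Qd = 270 − 8(Ps − 12) = 366 - 8Ps. Setting this equal to supply: 366 - 8Ps = -176 + 9Ps, so Ps = 542/17.
Buyers pay Pb = 542/17 − 12 = 338/17; Q' = -176 + 9·(542/17) = 1886/17.
Buyers' price falls by P* − Pb = 446/17 − 338/17 = 108/17; sellers' price rises by Ps − P* = 542/17 − 446/17 = 96/17.
So consumers capture (108/17)/12 = 9/17 of each unit of subsidy.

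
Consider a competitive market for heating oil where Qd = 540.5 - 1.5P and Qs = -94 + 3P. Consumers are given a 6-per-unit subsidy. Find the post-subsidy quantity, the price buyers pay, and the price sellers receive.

Pre-subsidy: 540.5 - 1.5P = -94 + 3P gives P* = 141, Q* = 329.
With the rebate, buyers effectively pay Pb = Ps − 6, where Ps is the price sellers receive.
Demand in terms of Ps becomes Qd = 540.5 − 1.5(Ps − 6) = 549.5 - 1.5Ps. Setting this equal to supply: 549.5 - 1.5Ps = -94 + 3Ps, so Ps = 143.
Buyers pay Pb = 143 − 6 = 137; Q' = -94 + 3·143 = 335.

Q' = 335; buyers pay 137; sellers receive 143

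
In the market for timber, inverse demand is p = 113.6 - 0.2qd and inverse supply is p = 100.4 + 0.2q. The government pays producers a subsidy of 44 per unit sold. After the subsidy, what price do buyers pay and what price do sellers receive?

Pre-subsidy: 113.6 - 0.2q = 100.4 + 0.2q gives q* = 33 and p* = 107.
With the subsidy, sellers receive ps = pb + 44 for each unit, where pb is the price buyers pay.
On the curves, pb = 113.6 - 0.2q and ps = 100.4 + 0.2q; the wedge ps − pb = 44 gives 100.4 + 0.2q − (113.6 - 0.2q) = 44, so q' = 143.
Then pb = 113.6 − 0.2·143 = 85 and ps = 100.4 + 0.2·143 = 129.

Buyers pay 85; sellers receive 129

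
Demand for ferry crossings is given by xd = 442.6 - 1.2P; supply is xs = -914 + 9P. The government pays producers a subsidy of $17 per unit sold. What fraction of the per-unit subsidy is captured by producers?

Producer share = 2/17

Pre-subsidy: 442.6 - 1.2P = -914 + 9P gives P* = 133, x* = 283.
With the subsidy, sellers receive Ps = Pb + 17 for each unit, where Pb is the price buyers pay.
Supply in terms of Pb becomes xs = -914 + 9(Pb + 17) = -761 + 9Pb. Setting this equal to demand: 442.6 - 1.2Pb = -761 + 9Pb, so Pb = 118.
Sellers receive Ps = 118 + 17 = 135; x' = 442.6 − 1.2·118 = 301.
Buyers' price falls by P* − Pb = 133 − 118 = 15; sellers' price rises by Ps − P* = 135 − 133 = 2.
So producers capture 2/17 = 2/17 of each unit of subsidy.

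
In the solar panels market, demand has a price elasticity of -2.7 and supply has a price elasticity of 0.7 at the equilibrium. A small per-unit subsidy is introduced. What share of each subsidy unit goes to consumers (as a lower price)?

For a small subsidy around the equilibrium, the benefit split depends on the relative slopes, which at a point are proportional to the elasticities.
Buyer share = εs/(εs + |εd|) = 0.7/(0.7 + 2.7) = 7/34; seller share = |εd|/(εs + |εd|) = 27/34.

Consumer share = 7/34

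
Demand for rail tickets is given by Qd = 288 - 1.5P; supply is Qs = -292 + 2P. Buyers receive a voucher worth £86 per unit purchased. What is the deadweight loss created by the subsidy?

Pre-subsidy: 288 - 1.5P = -292 + 2P gives P* = 1160/7, Q* = 276/7.
With the rebate, buyers effectively pay Pb = Ps − 86, where Ps is the price sellers receive.
Demand in terms of Ps becomes Qd = 288 − 1.5(Ps − 86) = 417 - 1.5Ps. Setting this equal to supply: 417 - 1.5Ps = -292 + 2Ps, so Ps = 1418/7.
Buyers pay Pb = 1418/7 − 86 = 816/7; Q' = -292 + 2·(1418/7) = 792/7.
The subsidy expands output by 792/7 − 276/7 = 516/7 past the efficient level; on those units the gap between marginal cost and willingness to pay runs from 0 up to 86.
DWL = ½ × 86 × 516/7 = 22188/7.

Deadweight loss = 22188/7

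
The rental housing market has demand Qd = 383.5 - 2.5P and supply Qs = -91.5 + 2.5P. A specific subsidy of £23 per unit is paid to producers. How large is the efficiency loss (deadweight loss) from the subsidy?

Deadweight loss = £330.625

Pre-subsidy: 383.5 - 2.5P = -91.5 + 2.5P gives P* = 95, Q* = 146.
With the subsidy, sellers receive Ps = Pb + 23 for each unit, where Pb is the price buyers pay.
Supply in terms of Pb becomes Qs = -91.5 + 2.5(Pb + 23) = -34 + 2.5Pb. Setting this equal to demand: 383.5 - 2.5Pb = -34 + 2.5Pb, so Pb = 83.5.
Sellers receive Ps = 83.5 + 23 = 106.5; Q' = 383.5 − 2.5·83.5 = 174.75.
The subsidy expands output by 174.75 − 146 = 28.75 past the efficient level; on those units the gap between marginal cost and willingness to pay runs from 0 up to 23.
DWL = ½ × 23 × 28.75 = 330.625.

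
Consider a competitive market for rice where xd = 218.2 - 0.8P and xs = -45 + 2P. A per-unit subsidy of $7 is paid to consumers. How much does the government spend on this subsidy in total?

Government cost = $1029

Pre-subsidy: 218.2 - 0.8P = -45 + 2P gives P* = 94, x* = 143.
With the rebate, buyers effectively pay Pb = Ps − 7, where Ps is the price sellers receive.
Demand in terms of Ps becomes xd = 218.2 − 0.8(Ps − 7) = 223.8 - 0.8Ps. Setting this equal to supply: 223.8 - 0.8Ps = -45 + 2Ps, so Ps = 96.
Buyers pay Pb = 96 − 7 = 89; x' = -45 + 2·96 = 147.
Government outlay = subsidy × quantity = 7 × 147 = 1029.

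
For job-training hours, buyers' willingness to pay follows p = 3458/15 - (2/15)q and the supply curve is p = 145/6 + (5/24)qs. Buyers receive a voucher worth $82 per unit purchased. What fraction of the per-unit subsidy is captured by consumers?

Pre-subsidy: 3458/15 - (2/15)q = 145/6 + (5/24)q gives q* = 604 and p* = 150.
With the rebate, buyers effectively pay pb = ps − 82, where ps is the price sellers receive.
On the curves, pb = 3458/15 - (2/15)q and ps = 145/6 + (5/24)q; the wedge ps − pb = 82 gives 145/6 + (5/24)q − (3458/15 - (2/15)q) = 82, so q' = 844.
Then pb = 3458/15 − (2/15)·844 = 118 and ps = 145/6 + (5/24)·844 = 200.
Buyers' price falls by p* − pb = 150 − 118 = 32; sellers' price rises by ps − p* = 200 − 150 = 50.
So consumers capture 32/82 = 16/41 of each unit of subsidy.

Consumer share = 16/41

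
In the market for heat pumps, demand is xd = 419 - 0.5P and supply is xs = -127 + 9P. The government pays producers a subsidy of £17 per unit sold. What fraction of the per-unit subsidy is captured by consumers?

Pre-subsidy: 419 - 0.5P = -127 + 9P gives P* = 1092/19, x* = 7415/19.
With the subsidy, sellers receive Ps = Pb + 17 for each unit, where Pb is the price buyers pay.
Supply in terms of Pb becomes xs = -127 + 9(Pb + 17) = 26 + 9Pb. Setting this equal to demand: 419 - 0.5Pb = 26 + 9Pb, so Pb = 786/19.
Sellers receive Ps = 786/19 + 17 = 1109/19; x' = 419 − 0.5·(786/19) = 7568/19.
Buyers' price falls by P* − Pb = 1092/19 − 786/19 = 306/19; sellers' price rises by Ps − P* = 1109/19 − 1092/19 = 17/19.
So consumers capture (306/19)/17 = 18/19 of each unit of subsidy.

Consumer share = 18/19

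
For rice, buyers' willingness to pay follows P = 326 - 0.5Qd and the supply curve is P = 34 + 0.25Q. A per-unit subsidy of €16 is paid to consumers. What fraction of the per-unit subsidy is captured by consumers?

Consumer share = 2/3

Pre-subsidy: 326 - 0.5Q = 34 + 0.25Q gives Q* = 1168/3 and P* = 394/3.
With the rebate, buyers effectively pay Pb = Ps − 16, where Ps is the price sellers receive.
On the curves, Pb = 326 - 0.5Q and Ps = 34 + 0.25Q; the wedge Ps − Pb = 16 gives 34 + 0.25Q − (326 - 0.5Q) = 16, so Q' = 1232/3.
Then Pb = 326 − 0.5·(1232/3) = 362/3 and Ps = 34 + 0.25·(1232/3) = 410/3.
Buyers' price falls by P* − Pb = 394/3 − 362/3 = 32/3; sellers' price rises by Ps − P* = 410/3 − 394/3 = 16/3.
So consumers capture (32/3)/16 = 2/3 of each unit of subsidy.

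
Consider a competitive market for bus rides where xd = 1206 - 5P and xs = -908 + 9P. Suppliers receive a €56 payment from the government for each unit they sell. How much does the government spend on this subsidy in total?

Pre-subsidy: 1206 - 5P = -908 + 9P gives P* = 151, x* = 451.
With the subsidy, sellers receive Ps = Pb + 56 for each unit, where Pb is the price buyers pay.
Supply in terms of Pb becomes xs = -908 + 9(Pb + 56) = -404 + 9Pb. Setting this equal to demand: 1206 - 5Pb = -404 + 9Pb, so Pb = 115.
Sellers receive Ps = 115 + 56 = 171; x' = 1206 − 5·115 = 631.
Government outlay = subsidy × quantity = 56 × 631 = 35336.

Government cost = €35336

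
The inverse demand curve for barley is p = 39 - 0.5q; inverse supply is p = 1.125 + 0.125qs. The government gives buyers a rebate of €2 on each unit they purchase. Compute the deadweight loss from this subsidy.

Pre-subsidy: 39 - 0.5q = 1.125 + 0.125q gives q* = 60.6 and p* = 8.7.
With the rebate, buyers effectively pay pb = ps − 2, where ps is the price sellers receive.
On the curves, pb = 39 - 0.5q and ps = 1.125 + 0.125q; the wedge ps − pb = 2 gives 1.125 + 0.125q − (39 - 0.5q) = 2, so q' = 63.8.
Then pb = 39 − 0.5·63.8 = 7.1 and ps = 1.125 + 0.125·63.8 = 9.1.
The subsidy expands output by 63.8 − 60.6 = 3.2 past the efficient level; on those units the gap between marginal cost and willingness to pay runs from 0 up to 2.
DWL = ½ × 2 × 3.2 = 3.2.

Deadweight loss = €3.2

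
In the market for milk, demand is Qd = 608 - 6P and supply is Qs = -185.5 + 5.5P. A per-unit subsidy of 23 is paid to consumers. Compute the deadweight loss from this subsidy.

Pre-subsidy: 608 - 6P = -185.5 + 5.5P gives P* = 69, Q* = 194.
With the rebate, buyers effectively pay Pb = Ps − 23, where Ps is the price sellers receive.
Demand in terms of Ps becomes Qd = 608 − 6(Ps − 23) = 746 - 6Ps. Setting this equal to supply: 746 - 6Ps = -185.5 + 5.5Ps, so Ps = 81.
Buyers pay Pb = 81 − 23 = 58; Q' = -185.5 + 5.5·81 = 260.
The subsidy expands output by 260 − 194 = 66 past the efficient level; on those units the gap between marginal cost and willingness to pay runs from 0 up to 23.
DWL = ½ × 23 × 66 = 759.

Deadweight loss = 759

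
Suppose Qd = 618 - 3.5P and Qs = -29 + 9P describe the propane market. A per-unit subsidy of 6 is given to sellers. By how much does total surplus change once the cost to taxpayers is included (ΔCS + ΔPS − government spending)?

Net change in total surplus = -45.36

Pre-subsidy: 618 - 3.5P = -29 + 9P gives P* = 51.76, Q* = 436.84.
With the subsidy, sellers receive Ps = Pb + 6 for each unit, where Pb is the price buyers pay.
Supply in terms of Pb becomes Qs = -29 + 9(Pb + 6) = 25 + 9Pb. Setting this equal to demand: 618 - 3.5Pb = 25 + 9Pb, so Pb = 47.44.
Sellers receive Ps = 47.44 + 6 = 53.44; Q' = 618 − 3.5·47.44 = 451.96.
ΔCS = ½(436.84 + 451.96)(51.76 − 47.44) = 1919.808; ΔPS = ½(436.84 + 451.96)(53.44 − 51.76) = 746.592.
Government spending = 6 × 451.96 = 2711.76.
Net change = 1919.808 + 746.592 − 2711.76 = -45.36. The loss equals the DWL triangle ½·6·15.12.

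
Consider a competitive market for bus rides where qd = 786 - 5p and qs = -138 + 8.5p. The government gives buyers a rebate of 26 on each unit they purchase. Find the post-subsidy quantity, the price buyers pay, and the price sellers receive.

q' = 14192/27; buyers pay 1406/27; sellers receive 2108/27

Pre-subsidy: 786 - 5p = -138 + 8.5p gives p* = 616/9, q* = 3994/9.
With the rebate, buyers effectively pay pb = ps − 26, where ps is the price sellers receive.
Demand in terms of ps becomes qd = 786 − 5(ps − 26) = 916 - 5ps. Setting this equal to supply: 916 - 5ps = -138 + 8.5ps, so ps = 2108/27.
Buyers pay pb = 2108/27 − 26 = 1406/27; q' = -138 + 8.5·(2108/27) = 14192/27.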